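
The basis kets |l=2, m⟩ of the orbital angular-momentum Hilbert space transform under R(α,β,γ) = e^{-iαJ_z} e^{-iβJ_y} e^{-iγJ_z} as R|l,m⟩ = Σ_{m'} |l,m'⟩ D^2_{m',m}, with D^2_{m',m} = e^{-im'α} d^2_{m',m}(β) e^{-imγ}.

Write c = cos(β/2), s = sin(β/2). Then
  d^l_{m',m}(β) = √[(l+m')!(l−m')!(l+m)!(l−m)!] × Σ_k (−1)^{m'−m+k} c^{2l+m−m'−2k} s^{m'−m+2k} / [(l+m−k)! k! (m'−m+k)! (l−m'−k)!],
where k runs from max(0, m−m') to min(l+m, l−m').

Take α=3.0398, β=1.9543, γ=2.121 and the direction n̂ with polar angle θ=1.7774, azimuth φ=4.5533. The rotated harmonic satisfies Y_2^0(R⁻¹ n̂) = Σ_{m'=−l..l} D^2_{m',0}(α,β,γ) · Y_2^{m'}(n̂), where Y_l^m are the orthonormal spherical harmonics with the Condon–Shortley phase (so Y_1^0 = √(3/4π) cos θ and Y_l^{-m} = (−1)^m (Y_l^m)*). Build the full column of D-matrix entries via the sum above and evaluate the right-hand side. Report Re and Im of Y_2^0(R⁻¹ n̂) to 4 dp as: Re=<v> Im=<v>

Need the full column D^2_{m',0} for m'=−2..2 at α=3.0398, β=1.9543, γ=2.121.
cos(β/2)=0.559387, sin(β/2)=0.828906
d^2_{-2,0}: single k=2 term ⇒ +0.526637;  D = +0.515761-0.106477i
d^2_{-1,0}: k∈[1..2] ⇒ +0.355401 -0.780378 = -0.424976;  D = +0.422777-0.043185i
d^2_{0,0}: k∈[0..2] ⇒ +0.097915 -0.859995 +0.472087 = -0.289993;  D = -0.289993+0.000000i
d^2_{1,0}: k∈[0..1] ⇒ -0.355401 +0.780378 = +0.424976;  D = -0.422777-0.043185i
d^2_{2,0}: single k=0 term ⇒ +0.526637;  D = +0.515761+0.106477i
Y_2^{m'}(θ=1.7774,φ=4.5533) and Σ D·Y over m':
  (+0.5158-0.1065i)·(-0.3514-0.1158i)  (+0.4228-0.0432i)·(+0.0246-0.1531i)  (-0.2900+0.0000i)·(-0.2756+0.0000i)  (-0.4228-0.0432i)·(-0.0246-0.1531i)  (+0.5158+0.1065i)·(-0.3514+0.1158i)
Y_2^0(R⁻¹ n̂) = -0.299712-0.000000i

Re=-0.2997 Im=0.0000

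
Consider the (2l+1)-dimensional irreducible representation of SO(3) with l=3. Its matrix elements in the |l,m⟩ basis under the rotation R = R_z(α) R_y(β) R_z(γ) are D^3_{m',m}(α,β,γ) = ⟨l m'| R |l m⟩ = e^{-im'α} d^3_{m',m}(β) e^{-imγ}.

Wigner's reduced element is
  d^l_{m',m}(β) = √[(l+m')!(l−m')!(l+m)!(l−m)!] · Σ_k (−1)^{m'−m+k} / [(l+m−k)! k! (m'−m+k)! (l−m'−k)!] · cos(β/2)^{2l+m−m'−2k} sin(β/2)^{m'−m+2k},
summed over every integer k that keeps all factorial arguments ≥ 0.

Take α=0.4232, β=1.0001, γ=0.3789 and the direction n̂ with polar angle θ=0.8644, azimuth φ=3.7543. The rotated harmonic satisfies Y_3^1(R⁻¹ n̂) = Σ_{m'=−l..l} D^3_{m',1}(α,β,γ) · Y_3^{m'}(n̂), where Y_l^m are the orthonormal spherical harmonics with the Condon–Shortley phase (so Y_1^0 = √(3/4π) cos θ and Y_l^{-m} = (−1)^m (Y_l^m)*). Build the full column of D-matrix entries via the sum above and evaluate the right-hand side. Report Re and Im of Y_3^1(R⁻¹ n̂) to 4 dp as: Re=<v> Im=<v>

Re=-0.1855 Im=0.0433

Need the full column D^3_{m',1} for m'=−3..3 at α=0.4232, β=1.0001, γ=0.3789.
cos(β/2)=0.877559, sin(β/2)=0.479469
d^3_{-3,1}: single k=4 term ⇒ +0.157631;  D = +0.099129+0.122560i
d^3_{-2,1}: k∈[3..4] ⇒ +0.471130 -0.070320 = +0.400810;  D = +0.357802+0.180627i
d^3_{-1,1}: k∈[2..4] ⇒ +0.818046 -0.325601 +0.012150 = +0.504594;  D = +0.504099+0.022346i
d^3_{0,1}: k∈[1..3] ⇒ +0.864435 -0.774146 +0.077032 = +0.167320;  D = +0.155453-0.061892i
d^3_{1,1}: k∈[0..2] ⇒ +0.456727 -1.090728 +0.244201 = -0.389800;  D = -0.270988+0.280195i
d^3_{2,1}: k∈[0..1] ⇒ -0.789117 +0.471130 = -0.317987;  D = -0.107691+0.299196i
d^3_{3,1}: single k=0 term ⇒ +0.528046;  D = -0.040990-0.526453i
Y_3^{m'}(θ=0.8644,φ=3.7543) and Σ D·Y over m':
  (+0.0991+0.1226i)·(+0.0485+0.1771i)  (+0.3578+0.1806i)·(+0.1300-0.3612i)  (+0.5041+0.0223i)·(-0.2226+0.1565i)  (+0.1555-0.0619i)·(-0.2164+0.0000i)  (-0.2710+0.2802i)·(+0.2226+0.1565i)  (-0.1077+0.2992i)·(+0.1300+0.3612i)  (-0.0410-0.5265i)·(-0.0485+0.1771i)
Y_3^1(R⁻¹ n̂) = -0.185466+0.043261i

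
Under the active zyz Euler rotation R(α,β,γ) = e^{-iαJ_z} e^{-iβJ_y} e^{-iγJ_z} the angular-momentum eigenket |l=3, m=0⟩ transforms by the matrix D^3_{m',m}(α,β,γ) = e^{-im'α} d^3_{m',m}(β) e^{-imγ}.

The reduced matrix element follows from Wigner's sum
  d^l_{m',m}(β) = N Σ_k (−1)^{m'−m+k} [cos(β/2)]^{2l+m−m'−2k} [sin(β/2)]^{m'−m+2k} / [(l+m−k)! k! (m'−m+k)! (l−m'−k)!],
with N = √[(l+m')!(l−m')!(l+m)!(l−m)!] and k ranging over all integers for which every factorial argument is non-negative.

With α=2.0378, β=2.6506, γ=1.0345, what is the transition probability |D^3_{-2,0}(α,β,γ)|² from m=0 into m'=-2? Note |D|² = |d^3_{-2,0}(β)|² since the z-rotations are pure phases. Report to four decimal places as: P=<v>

P=0.0721

First d^3_{-2,0}(β=2.6506), then the phase factors e^{-i(-2)α} and e^{-i(0)γ}:
c=cos(2.6506/2)=0.243038, s=sin(2.6506/2)=0.970017; N=√[1·120·6·6]=65.726707
k: max(0,(0)−(-2))=2 … min(3+(0),3−(-2))=3
  k=2: (−1)^0·65.7267/(12)·0.2430^4·0.9700^2 = +0.017981
  k=3: (−1)^1·65.7267/(12)·0.2430^2·0.9700^4 = -0.286435
d^3_{-2,0}(2.6506) = +0.017981 -0.286435 = -0.268453
|D^3_{-2,0}|² = |d^3_{-2,0}(β)|² = (-0.268453)² = 0.072067 (the z-rotation phases have unit modulus)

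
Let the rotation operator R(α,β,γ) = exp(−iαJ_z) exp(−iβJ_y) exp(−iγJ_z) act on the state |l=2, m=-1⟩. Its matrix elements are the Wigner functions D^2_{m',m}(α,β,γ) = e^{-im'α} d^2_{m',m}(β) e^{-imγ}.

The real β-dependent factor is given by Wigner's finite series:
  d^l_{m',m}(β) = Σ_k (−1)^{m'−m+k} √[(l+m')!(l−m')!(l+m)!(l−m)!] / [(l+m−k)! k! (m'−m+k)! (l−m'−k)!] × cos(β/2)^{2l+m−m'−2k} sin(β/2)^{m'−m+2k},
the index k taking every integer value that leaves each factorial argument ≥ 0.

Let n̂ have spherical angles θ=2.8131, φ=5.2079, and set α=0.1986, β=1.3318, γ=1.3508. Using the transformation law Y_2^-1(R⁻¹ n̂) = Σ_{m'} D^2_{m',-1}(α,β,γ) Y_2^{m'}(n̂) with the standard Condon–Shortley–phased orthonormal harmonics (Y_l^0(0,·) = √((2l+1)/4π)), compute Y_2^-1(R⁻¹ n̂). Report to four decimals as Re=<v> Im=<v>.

Need the full column D^2_{m',-1} for m'=−2..2 at α=0.1986, β=1.3318, γ=1.3508.
cos(β/2)=0.786361, sin(β/2)=0.617767
d^2_{-2,-1}: single k=1 term ⇒ +0.600787;  D = -0.105905+0.591379i
d^2_{-1,-1}: k∈[0..1] ⇒ +0.382374 -0.707970 = -0.325596;  D = -0.006966-0.325522i
d^2_{0,-1}: k∈[0..1] ⇒ -0.735811 +0.454121 = -0.281690;  D = -0.061472-0.274901i
d^2_{1,-1}: k∈[0..1] ⇒ +0.707970 -0.145646 = +0.562324;  D = +0.228572+0.513773i
d^2_{2,-1}: single k=0 term ⇒ -0.370789;  D = -0.214594-0.302380i
Y_2^{m'}(θ=2.8131,φ=5.2079) and Σ D·Y over m':
  (-0.1059+0.5914i)·(-0.0220+0.0336i)  (-0.0070-0.3255i)·(-0.1122-0.2075i)  (-0.0615-0.2749i)·(+0.5323+0.0000i)  (+0.2286+0.5138i)·(+0.1122-0.2075i)  (-0.2146-0.3024i)·(-0.0220-0.0336i)
Y_2^-1(R⁻¹ n̂) = +0.009766-0.100887i

Re=0.0098 Im=-0.1009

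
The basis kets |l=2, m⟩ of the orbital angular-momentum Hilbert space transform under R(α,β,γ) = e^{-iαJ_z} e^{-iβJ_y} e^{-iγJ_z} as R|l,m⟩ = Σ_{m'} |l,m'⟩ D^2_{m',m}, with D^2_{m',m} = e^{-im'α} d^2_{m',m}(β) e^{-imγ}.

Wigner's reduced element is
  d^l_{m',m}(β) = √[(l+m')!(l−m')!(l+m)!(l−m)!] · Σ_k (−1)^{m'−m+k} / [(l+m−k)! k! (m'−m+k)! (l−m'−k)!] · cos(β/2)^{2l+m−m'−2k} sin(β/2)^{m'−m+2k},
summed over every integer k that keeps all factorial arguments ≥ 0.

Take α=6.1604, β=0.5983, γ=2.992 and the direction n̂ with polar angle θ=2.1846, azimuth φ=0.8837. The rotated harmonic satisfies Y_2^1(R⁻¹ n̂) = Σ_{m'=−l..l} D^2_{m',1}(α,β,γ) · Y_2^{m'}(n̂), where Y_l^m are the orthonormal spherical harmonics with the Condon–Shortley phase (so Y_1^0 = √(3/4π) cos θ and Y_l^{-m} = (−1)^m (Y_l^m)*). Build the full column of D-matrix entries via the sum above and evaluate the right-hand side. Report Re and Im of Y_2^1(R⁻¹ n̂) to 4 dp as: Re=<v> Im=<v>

Need the full column D^2_{m',1} for m'=−2..2 at α=6.1604, β=0.5983, γ=2.992.
cos(β/2)=0.955587, sin(β/2)=0.294708
d^2_{-2,1}: single k=3 term ⇒ +0.048919;  D = -0.048694+0.004688i
d^2_{-1,1}: k∈[2..3] ⇒ +0.237928 -0.007543 = +0.230385;  D = -0.230302-0.006175i
d^2_{0,1}: k∈[1..2] ⇒ +0.629910 -0.059913 = +0.569997;  D = -0.563631-0.084950i
d^2_{1,1}: k∈[0..1] ⇒ +0.833838 -0.237928 = +0.595909;  D = -0.573941-0.160313i
d^2_{2,1}: single k=0 term ⇒ -0.514320;  D = +0.474683+0.197992i
Y_2^{m'}(θ=2.1846,φ=0.8837) and Σ D·Y over m':
  (-0.0487+0.0047i)·(-0.0504-0.2532i)  (-0.2303-0.0062i)·(-0.2307+0.2812i)  (-0.5636-0.0849i)·(-0.0015+0.0000i)  (-0.5739-0.1603i)·(+0.2307+0.2812i)  (+0.4747+0.1980i)·(-0.0504+0.2532i)
Y_2^1(R⁻¹ n̂) = -0.102040-0.139323i

Re=-0.1020 Im=-0.1393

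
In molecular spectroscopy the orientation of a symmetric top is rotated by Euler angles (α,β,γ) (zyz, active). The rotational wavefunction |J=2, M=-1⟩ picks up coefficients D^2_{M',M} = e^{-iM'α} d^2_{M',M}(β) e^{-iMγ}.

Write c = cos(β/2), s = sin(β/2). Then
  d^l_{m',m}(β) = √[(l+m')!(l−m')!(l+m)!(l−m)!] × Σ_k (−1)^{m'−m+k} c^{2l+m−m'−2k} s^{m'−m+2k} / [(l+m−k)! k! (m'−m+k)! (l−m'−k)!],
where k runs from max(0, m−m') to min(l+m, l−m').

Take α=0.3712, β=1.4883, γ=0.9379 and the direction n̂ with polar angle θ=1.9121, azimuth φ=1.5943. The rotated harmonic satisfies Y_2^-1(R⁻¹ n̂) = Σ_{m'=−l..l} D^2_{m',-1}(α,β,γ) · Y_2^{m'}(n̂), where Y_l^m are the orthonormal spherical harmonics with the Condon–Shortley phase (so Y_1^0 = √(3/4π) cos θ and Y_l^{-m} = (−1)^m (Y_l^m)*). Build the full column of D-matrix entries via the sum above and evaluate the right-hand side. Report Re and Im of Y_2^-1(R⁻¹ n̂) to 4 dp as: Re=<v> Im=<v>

Re=0.2095 Im=-0.0528

Need the full column D^2_{m',-1} for m'=−2..2 at α=0.3712, β=1.4883, γ=0.9379.
cos(β/2)=0.735664, sin(β/2)=0.677347
d^2_{-2,-1}: single k=1 term ⇒ +0.539361;  D = -0.058944+0.536130i
d^2_{-1,-1}: k∈[0..1] ⇒ +0.292899 -0.744907 = -0.452008;  D = -0.116943-0.436619i
d^2_{0,-1}: k∈[0..1] ⇒ -0.660579 +0.560000 = -0.100579;  D = -0.059491-0.081099i
d^2_{1,-1}: k∈[0..1] ⇒ +0.744907 -0.210496 = +0.534411;  D = +0.450871+0.286899i
d^2_{2,-1}: single k=0 term ⇒ -0.457238;  D = -0.448528-0.088822i
Y_2^{m'}(θ=1.9121,φ=1.5943) and Σ D·Y over m':
  (-0.0589+0.5361i)·(-0.3426+0.0161i)  (-0.1169-0.4366i)·(+0.0057+0.2436i)  (-0.0595-0.0811i)·(-0.2094+0.0000i)  (+0.4509+0.2869i)·(-0.0057+0.2436i)  (-0.4485-0.0888i)·(-0.3426-0.0161i)
Y_2^-1(R⁻¹ n̂) = +0.209474-0.052794i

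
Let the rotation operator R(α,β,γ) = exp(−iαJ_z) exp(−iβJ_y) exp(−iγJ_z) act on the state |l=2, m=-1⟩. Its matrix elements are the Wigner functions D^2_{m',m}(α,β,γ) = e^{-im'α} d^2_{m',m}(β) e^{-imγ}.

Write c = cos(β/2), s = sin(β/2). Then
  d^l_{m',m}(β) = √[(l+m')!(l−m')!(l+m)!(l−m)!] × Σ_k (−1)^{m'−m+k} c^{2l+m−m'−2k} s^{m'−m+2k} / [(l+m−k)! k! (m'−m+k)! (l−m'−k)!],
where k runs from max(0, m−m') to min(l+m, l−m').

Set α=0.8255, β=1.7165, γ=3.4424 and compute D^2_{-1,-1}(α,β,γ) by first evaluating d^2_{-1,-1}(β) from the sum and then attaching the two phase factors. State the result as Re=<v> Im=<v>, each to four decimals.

Re=0.2371 Im=0.4979

D^2_{-1,-1}(0.8255,1.7165,3.4424) = e^{-i·-1·0.8255}·d^2_{-1,-1}(1.7165)·e^{-i·-1·3.4424}. Compute d first:
With c≡cos(β/2)=0.653763 and s≡sin(β/2)=0.756700, N=[1·6·1·6]^{1/2}=6.000000
k∈{0,1} keeps every argument non-negative
  k=0: (−1)^0·6.0000/(6)·0.6538^4·0.7567^0 = +0.182676
  k=1: (−1)^1·6.0000/(2)·0.6538^2·0.7567^2 = -0.734190
d^2_{-1,-1}(1.7165) = +0.182676 -0.734190 = -0.551515
D = (+0.678190+0.734887i)·(-0.551515)·(-0.955098-0.296291i) = +0.237149+0.497924i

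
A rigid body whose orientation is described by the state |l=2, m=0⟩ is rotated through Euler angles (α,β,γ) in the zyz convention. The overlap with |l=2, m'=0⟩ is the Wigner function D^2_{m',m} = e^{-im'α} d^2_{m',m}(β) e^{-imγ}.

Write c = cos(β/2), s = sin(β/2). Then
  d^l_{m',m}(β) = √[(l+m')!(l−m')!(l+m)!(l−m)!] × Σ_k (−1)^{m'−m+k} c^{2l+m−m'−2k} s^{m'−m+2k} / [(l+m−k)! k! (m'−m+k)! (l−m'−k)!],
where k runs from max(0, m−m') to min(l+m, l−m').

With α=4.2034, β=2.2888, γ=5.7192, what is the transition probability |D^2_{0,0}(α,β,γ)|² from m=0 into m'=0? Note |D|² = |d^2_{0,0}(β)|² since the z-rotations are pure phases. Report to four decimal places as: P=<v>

P=0.0223

D^2_{0,0}(4.2034,2.2888,5.7192) = e^{-i·0·4.2034}·d^2_{0,0}(2.2888)·e^{-i·0·5.7192}. Compute d first:
Half-angle: c=0.413592, s=0.910462. N=√(2·2·2·2)=4.000000
k: max(0,(0)−(0))=0 … min(2+(0),2−(0))=2
  k=0: (−1)^0·4.0000/(4)·0.4136^4·0.9105^0 = +0.029261
  k=1: (−1)^1·4.0000/(1)·0.4136^2·0.9105^2 = -0.567191
  k=2: (−1)^2·4.0000/(4)·0.4136^0·0.9105^4 = +0.687144
d^2_{0,0}(2.2888) = +0.029261 -0.567191 +0.687144 = +0.149214
|D^2_{0,0}|² = |d^2_{0,0}(β)|² = (+0.149214)² = 0.022265 (the z-rotation phases have unit modulus)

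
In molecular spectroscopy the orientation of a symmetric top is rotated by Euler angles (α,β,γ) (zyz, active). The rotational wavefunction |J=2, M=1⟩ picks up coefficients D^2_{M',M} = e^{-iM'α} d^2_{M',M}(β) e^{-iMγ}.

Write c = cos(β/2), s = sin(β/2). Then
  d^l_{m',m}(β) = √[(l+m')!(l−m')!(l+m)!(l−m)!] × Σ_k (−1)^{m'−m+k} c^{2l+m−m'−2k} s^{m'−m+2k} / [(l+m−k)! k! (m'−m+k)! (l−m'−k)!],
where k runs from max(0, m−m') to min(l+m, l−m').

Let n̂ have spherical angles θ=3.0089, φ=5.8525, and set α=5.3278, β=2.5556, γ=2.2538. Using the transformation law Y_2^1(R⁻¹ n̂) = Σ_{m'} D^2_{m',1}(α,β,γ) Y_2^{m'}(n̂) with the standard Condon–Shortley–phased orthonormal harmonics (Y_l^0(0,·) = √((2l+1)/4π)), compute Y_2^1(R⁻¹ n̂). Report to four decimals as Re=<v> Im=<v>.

Need the full column D^2_{m',1} for m'=−2..2 at α=5.3278, β=2.5556, γ=2.2538.
cos(β/2)=0.288822, sin(β/2)=0.957383
d^2_{-2,1}: single k=3 term ⇒ +0.506894;  D = -0.264004+0.432717i
d^2_{-1,1}: k∈[2..3] ⇒ +0.229379 -0.840122 = -0.610743;  D = +0.609349-0.041250i
d^2_{0,1}: k∈[1..2] ⇒ +0.056501 -0.620816 = -0.564316;  D = +0.356154+0.437729i
d^2_{1,1}: k∈[0..1] ⇒ +0.006959 -0.229379 = -0.222420;  D = -0.059837+0.214220i
d^2_{2,1}: single k=0 term ⇒ -0.046133;  D = -0.043445+0.015516i
Y_2^{m'}(θ=3.0089,φ=5.8525) and Σ D·Y over m':
  (-0.2640+0.4327i)·(+0.0044+0.0051i)  (+0.6093-0.0413i)·(-0.0921-0.0423i)  (+0.3562+0.4377i)·(+0.6142+0.0000i)  (-0.0598+0.2142i)·(+0.0921-0.0423i)  (-0.0434+0.0155i)·(+0.0044-0.0051i)
Y_2^1(R⁻¹ n̂) = +0.160973+0.269981i

Re=0.1610 Im=0.2700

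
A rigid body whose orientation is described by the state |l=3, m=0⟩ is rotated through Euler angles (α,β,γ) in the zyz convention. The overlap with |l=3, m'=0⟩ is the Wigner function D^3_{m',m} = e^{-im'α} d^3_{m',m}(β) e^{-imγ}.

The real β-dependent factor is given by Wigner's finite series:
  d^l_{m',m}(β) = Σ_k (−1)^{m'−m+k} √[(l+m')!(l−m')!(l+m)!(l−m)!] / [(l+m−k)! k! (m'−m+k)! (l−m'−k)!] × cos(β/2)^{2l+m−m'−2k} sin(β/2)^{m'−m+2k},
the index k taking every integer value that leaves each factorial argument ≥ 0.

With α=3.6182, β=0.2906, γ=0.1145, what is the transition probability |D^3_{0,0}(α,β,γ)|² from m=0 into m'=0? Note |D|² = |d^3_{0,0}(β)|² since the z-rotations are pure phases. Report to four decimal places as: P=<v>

P=0.5798

Split into d^3_{0,0}(β=0.2906) × two z-phases.
c=cos(0.2906/2)=0.989463, s=sin(0.2906/2)=0.144789; N=√[6·6·6·6]=36.000000
Admissible k: 0..3 (factorial args all ≥0)
  k=0: (−1)^0·36.0000/(36)·0.9895^6·0.1448^0 = +0.938417
  k=1: (−1)^1·36.0000/(4)·0.9895^4·0.1448^2 = -0.180848
  k=2: (−1)^2·36.0000/(4)·0.9895^2·0.1448^4 = +0.003872
  k=3: (−1)^3·36.0000/(36)·0.9895^0·0.1448^6 = -0.000009
d^3_{0,0}(0.2906) = +0.938417 -0.180848 +0.003872 -0.000009 = +0.761433
|D^3_{0,0}|² = |d^3_{0,0}(β)|² = (+0.761433)² = 0.579780 (the z-rotation phases have unit modulus)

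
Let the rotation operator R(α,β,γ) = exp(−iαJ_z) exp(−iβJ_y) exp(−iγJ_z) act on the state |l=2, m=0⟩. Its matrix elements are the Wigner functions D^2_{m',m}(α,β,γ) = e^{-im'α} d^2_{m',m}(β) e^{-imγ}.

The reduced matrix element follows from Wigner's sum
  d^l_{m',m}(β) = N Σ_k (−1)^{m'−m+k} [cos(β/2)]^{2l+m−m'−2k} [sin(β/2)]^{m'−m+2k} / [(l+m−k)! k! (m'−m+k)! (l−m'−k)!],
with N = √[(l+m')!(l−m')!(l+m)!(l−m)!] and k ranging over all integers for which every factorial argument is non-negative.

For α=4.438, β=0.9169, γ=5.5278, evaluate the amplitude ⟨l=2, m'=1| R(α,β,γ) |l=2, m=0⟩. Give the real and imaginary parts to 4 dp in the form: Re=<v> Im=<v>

First d^2_{1,0}(β=0.9169), then the phase factors e^{-i(1)α} and e^{-i(0)γ}:
c=cos(0.9169/2)=0.896740, s=sin(0.9169/2)=0.442559; N=√[6·1·2·2]=4.898979
k∈{0,1} keeps every argument non-negative
  k=0: (−1)^1·4.8990/(2)·0.8967^3·0.4426^1 = -0.781710
  k=1: (−1)^2·4.8990/(2)·0.8967^1·0.4426^3 = +0.190395
d^2_{1,0}(0.9169) = -0.781710 +0.190395 = -0.591315
Phases: e^{-i·(1)·4.438}=-0.270959+0.962591i, e^{-i·(0)·5.5278}=+1.000000+0.000000i ⇒ D=+0.160222-0.569195i

Re=0.1602 Im=-0.5692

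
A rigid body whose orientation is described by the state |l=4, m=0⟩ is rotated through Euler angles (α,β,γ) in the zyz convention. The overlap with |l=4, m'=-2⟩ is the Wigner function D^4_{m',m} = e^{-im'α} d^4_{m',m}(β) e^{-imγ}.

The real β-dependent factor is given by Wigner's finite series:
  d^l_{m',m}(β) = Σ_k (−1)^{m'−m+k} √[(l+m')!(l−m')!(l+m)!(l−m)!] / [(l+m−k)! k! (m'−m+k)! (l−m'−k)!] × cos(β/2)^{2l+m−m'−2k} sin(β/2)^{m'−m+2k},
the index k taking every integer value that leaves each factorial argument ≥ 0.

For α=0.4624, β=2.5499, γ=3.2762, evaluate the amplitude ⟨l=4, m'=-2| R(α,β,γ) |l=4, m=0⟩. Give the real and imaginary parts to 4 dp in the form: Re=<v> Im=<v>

Re=0.2830 Im=0.3753

D^4_{-2,0}(0.4624,2.5499,3.2762) = e^{-i·-2·0.4624}·d^4_{-2,0}(2.5499)·e^{-i·0·3.2762}. Compute d first:
With c≡cos(β/2)=0.291550 and s≡sin(β/2)=0.956556, N=[2·720·24·24]^{1/2}=910.735966
k: max(0,(0)−(-2))=2 … min(4+(0),4−(-2))=4
  k=2: (−1)^0·910.7360/(96)·0.2915^6·0.9566^2 = +0.005331
  k=3: (−1)^1·910.7360/(36)·0.2915^4·0.9566^4 = -0.153031
  k=4: (−1)^2·910.7360/(96)·0.2915^2·0.9566^6 = +0.617743
d^4_{-2,0}(2.5499) = +0.005331 -0.153031 +0.617743 = +0.470042
Attach z-rotation phases: D = e^{-i(-2)(0.4624)}·(+0.470042)·e^{-i(0)(3.2762)} = +0.282963+0.375329i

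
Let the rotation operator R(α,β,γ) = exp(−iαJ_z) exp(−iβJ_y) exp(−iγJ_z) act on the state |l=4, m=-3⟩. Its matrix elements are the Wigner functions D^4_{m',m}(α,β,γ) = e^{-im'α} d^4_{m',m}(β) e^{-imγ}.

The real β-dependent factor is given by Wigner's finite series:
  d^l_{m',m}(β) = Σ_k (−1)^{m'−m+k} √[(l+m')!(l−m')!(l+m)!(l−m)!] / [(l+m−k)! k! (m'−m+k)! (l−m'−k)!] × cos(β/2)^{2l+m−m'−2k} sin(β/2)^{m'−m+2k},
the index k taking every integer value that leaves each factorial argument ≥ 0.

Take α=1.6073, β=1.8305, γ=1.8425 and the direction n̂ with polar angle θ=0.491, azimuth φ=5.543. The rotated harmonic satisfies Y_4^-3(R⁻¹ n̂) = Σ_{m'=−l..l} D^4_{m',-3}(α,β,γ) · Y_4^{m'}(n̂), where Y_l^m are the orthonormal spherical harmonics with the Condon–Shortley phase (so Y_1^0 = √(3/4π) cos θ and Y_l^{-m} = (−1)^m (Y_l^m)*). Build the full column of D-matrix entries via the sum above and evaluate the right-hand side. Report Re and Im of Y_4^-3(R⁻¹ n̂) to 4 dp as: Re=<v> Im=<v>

Need the full column D^4_{m',-3} for m'=−4..4 at α=1.6073, β=1.8305, γ=1.8425.
cos(β/2)=0.609592, sin(β/2)=0.792715
d^4_{-4,-3}: single k=1 term ⇒ +0.070136;  D = +0.057500-0.040160i
d^4_{-3,-3}: k∈[0..1] ⇒ +0.019068 -0.225720 = -0.206651;  D = +0.124432+0.164989i
d^4_{-2,-3}: k∈[0..1] ⇒ -0.092781 +0.470689 = +0.377908;  D = -0.293214+0.238412i
d^4_{-1,-3}: k∈[0..1] ⇒ +0.255942 -0.721349 = -0.465407;  D = -0.306596-0.350147i
d^4_{0,-3}: k∈[0..1] ⇒ -0.496150 +0.839012 = +0.342862;  D = +0.249535-0.235130i
d^4_{1,-3}: k∈[0..1] ⇒ +0.721349 -0.731900 = -0.010551;  D = +0.007511+0.007410i
d^4_{2,-3}: k∈[0..1] ⇒ -0.795957 +0.448666 = -0.347291;  D = +0.234713-0.255970i
d^4_{3,-3}: k∈[0..1] ⇒ +0.645475 -0.155933 = +0.489543;  D = +0.372651+0.317464i
d^4_{4,-3}: single k=0 term ⇒ -0.339160;  D = -0.210373+0.266031i
Y_4^{m'}(θ=0.491,φ=5.543) and Σ D·Y over m':
  (+0.0575-0.0402i)·(-0.0215+0.0039i)  (+0.1244+0.1650i)·(-0.0700+0.0921i)  (-0.2932+0.2384i)·(+0.0298+0.3291i)  (-0.3066-0.3501i)·(+0.3549+0.3242i)  (+0.2495-0.2351i)·(+0.0886+0.0000i)  (+0.0075+0.0074i)·(-0.3549+0.3242i)  (+0.2347-0.2560i)·(+0.0298-0.3291i)  (+0.3727+0.3175i)·(+0.0700+0.0921i)  (-0.2104+0.2660i)·(-0.0215-0.0039i)
Y_4^-3(R⁻¹ n̂) = -0.165316-0.366318i

Re=-0.1653 Im=-0.3663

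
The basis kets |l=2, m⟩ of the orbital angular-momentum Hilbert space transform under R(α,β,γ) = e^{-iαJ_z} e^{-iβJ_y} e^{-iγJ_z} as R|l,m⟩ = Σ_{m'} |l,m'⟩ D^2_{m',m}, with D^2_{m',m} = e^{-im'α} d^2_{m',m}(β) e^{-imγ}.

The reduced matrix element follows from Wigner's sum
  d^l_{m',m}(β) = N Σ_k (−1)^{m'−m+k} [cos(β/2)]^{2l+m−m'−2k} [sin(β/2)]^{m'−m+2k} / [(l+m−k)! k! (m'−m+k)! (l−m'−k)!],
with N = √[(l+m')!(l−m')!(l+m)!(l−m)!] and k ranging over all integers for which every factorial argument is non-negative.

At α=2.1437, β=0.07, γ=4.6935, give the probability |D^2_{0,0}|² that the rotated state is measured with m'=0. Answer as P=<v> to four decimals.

First d^2_{0,0}(β=0.07), then the phase factors e^{-i(0)α} and e^{-i(0)γ}:
c=cos(0.07/2)=0.999388, s=sin(0.07/2)=0.034993; N=√[2·2·2·2]=4.000000
The bounds max(0,m−m')=0 and min(l+m,l−m')=2 give 3 terms
  k=0: (−1)^0·4.0000/(4)·0.9994^4·0.0350^0 = +0.997552
  k=1: (−1)^1·4.0000/(1)·0.9994^2·0.0350^2 = -0.004892
  k=2: (−1)^2·4.0000/(4)·0.9994^0·0.0350^4 = +0.000001
d^2_{0,0}(0.07) = +0.997552 -0.004892 +0.000001 = +0.992662
|D^2_{0,0}|² = |d^2_{0,0}(β)|² = (+0.992662)² = 0.985378 (the z-rotation phases have unit modulus)

P=0.9854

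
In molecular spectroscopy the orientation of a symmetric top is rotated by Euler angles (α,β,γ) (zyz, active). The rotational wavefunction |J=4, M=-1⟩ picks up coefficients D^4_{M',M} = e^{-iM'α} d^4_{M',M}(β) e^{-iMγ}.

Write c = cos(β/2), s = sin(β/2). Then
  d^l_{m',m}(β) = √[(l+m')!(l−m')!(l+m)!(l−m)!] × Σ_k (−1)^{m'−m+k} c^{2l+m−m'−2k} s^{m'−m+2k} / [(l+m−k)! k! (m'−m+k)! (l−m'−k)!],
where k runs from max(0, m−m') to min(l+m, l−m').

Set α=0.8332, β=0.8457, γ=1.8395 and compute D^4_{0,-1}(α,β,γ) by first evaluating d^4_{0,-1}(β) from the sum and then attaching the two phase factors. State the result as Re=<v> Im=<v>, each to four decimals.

D^4_{0,-1}(0.8332,0.8457,1.8395) = e^{-i·0·0.8332}·d^4_{0,-1}(0.8457)·e^{-i·-1·1.8395}. Compute d first:
c=cos(0.8457/2)=0.911923, s=sin(0.8457/2)=0.410361; N=√[24·24·6·120]=643.987578
Admissible k: 0..3 (factorial args all ≥0)
  k=0: (−1)^1·643.9876/(144)·0.9119^7·0.4104^1 = -0.962473
  k=1: (−1)^2·643.9876/(24)·0.9119^5·0.4104^3 = +1.169381
  k=2: (−1)^3·643.9876/(24)·0.9119^3·0.4104^5 = -0.236795
  k=3: (−1)^4·643.9876/(144)·0.9119^1·0.4104^7 = +0.007992
d^4_{0,-1}(0.8457) = -0.962473 +1.169381 -0.236795 +0.007992 = -0.021896
D = (+1.000000+0.000000i)·(-0.021896)·(-0.265482+0.964116i) = +0.005813-0.021110i

Re=0.0058 Im=-0.0211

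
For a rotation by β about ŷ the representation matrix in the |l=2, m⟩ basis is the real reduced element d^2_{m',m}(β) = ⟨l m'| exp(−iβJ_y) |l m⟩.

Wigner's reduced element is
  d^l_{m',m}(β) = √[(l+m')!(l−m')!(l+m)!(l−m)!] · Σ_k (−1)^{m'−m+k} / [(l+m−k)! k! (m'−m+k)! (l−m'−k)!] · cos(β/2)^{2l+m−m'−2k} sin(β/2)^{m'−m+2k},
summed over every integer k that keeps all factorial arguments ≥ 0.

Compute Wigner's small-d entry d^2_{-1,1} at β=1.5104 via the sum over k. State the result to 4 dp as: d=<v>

d^2_{-1,1}(β=1.5104) via Wigner's sum:
Half-angle: c=0.728134, s=0.685434. N=√(1·6·6·1)=6.000000
Admissible k: 2..3 (factorial args all ≥0)
  k=2: (−1)^0·6.0000/(2)·0.7281^2·0.6854^2 = +0.747268
  k=3: (−1)^1·6.0000/(6)·0.7281^0·0.6854^4 = -0.220731
d^2_{-1,1}(1.5104) = +0.747268 -0.220731 = +0.526537

d=0.5265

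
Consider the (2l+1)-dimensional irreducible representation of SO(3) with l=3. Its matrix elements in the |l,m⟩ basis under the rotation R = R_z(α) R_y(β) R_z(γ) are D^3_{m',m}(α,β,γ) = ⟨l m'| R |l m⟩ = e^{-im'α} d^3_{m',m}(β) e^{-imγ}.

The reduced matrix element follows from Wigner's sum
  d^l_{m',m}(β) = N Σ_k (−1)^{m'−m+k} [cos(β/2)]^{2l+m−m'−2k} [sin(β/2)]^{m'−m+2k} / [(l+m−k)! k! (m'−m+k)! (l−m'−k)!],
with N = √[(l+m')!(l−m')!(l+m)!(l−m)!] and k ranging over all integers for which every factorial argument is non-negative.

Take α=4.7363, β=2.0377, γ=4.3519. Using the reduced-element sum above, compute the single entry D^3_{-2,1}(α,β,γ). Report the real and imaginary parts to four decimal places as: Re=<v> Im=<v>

Re=-0.0712 Im=0.1646

Split into d^3_{-2,1}(β=2.0377) × two z-phases.
With c≡cos(β/2)=0.524346 and s≡sin(β/2)=0.851506, N=[1·120·24·2]^{1/2}=75.894664
k∈{3,4} keeps every argument non-negative
  k=3: (−1)^0·75.8947/(12)·0.5243^3·0.8515^3 = +0.562918
  k=4: (−1)^1·75.8947/(24)·0.5243^1·0.8515^5 = -0.742258
d^3_{-2,1}(2.0377) = +0.562918 -0.742258 = -0.179340
Attach z-rotation phases: D = e^{-i(-2)(4.7363)}·(-0.179340)·e^{-i(1)(4.3519)} = -0.071209+0.164597i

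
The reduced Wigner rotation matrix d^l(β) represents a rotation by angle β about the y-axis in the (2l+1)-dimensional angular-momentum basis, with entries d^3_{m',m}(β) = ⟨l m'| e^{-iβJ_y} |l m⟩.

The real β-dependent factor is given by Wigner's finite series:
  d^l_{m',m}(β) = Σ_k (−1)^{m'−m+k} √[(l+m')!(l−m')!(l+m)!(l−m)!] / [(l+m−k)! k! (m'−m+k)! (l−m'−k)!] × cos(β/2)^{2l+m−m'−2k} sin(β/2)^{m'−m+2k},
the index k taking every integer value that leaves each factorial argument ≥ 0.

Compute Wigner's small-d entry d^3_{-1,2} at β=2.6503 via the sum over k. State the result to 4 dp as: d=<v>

d=-0.5773

d^3_{-1,2}(β=2.6503) via Wigner's sum:
With c≡cos(β/2)=0.243183 and s≡sin(β/2)=0.969980, N=[2·24·120·1]^{1/2}=75.894664
k∈{3,4} keeps every argument non-negative
  k=3: (−1)^0·75.8947/(12)·0.2432^3·0.9700^3 = +0.083008
  k=4: (−1)^1·75.8947/(24)·0.2432^1·0.9700^5 = -0.660311
d^3_{-1,2}(2.6503) = +0.083008 -0.660311 = -0.577303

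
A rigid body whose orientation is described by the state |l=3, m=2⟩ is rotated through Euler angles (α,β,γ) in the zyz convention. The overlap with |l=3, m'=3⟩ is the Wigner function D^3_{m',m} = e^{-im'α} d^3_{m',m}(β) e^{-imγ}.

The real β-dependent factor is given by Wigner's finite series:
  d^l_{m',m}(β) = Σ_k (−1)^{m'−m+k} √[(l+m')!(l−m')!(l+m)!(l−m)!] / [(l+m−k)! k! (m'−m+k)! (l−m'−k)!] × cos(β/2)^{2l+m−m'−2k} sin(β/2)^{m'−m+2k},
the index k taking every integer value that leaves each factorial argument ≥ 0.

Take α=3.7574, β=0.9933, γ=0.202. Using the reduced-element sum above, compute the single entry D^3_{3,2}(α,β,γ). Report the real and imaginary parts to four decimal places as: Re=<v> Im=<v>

Re=-0.3858 Im=-0.4765

Split into d^3_{3,2}(β=0.9933) × two z-phases.
Half-angle: c=0.879184, s=0.476483. N=√(720·1·120·1)=293.938769
k∈{0} keeps every argument non-negative
  k=0: (−1)^1·293.9388/(120)·0.8792^5·0.4765^1 = -0.613086
d^3_{3,2}(0.9933) = -0.613086
Phases: e^{-i·(3)·3.7574}=+0.273111+0.961982i, e^{-i·(2)·0.202}=+0.919496-0.393099i ⇒ D=-0.385802-0.476477i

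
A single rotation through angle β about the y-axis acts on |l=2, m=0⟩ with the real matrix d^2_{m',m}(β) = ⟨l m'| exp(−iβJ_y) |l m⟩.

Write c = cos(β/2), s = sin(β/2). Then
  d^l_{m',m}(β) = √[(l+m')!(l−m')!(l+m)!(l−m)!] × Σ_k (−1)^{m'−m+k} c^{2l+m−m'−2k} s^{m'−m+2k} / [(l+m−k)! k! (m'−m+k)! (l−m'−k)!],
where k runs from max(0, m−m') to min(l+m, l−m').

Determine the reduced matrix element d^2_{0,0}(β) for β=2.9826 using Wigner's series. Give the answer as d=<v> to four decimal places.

d=0.9624

d^2_{0,0}(β=2.9826) via Wigner's sum:
With c≡cos(β/2)=0.079413 and s≡sin(β/2)=0.996842, N=[2·2·2·2]^{1/2}=4.000000
k: max(0,(0)−(0))=0 … min(2+(0),2−(0))=2
  k=0: (−1)^0·4.0000/(4)·0.0794^4·0.9968^0 = +0.000040
  k=1: (−1)^1·4.0000/(1)·0.0794^2·0.9968^2 = -0.025066
  k=2: (−1)^2·4.0000/(4)·0.0794^0·0.9968^4 = +0.987427
d^2_{0,0}(2.9826) = +0.000040 -0.025066 +0.987427 = +0.962400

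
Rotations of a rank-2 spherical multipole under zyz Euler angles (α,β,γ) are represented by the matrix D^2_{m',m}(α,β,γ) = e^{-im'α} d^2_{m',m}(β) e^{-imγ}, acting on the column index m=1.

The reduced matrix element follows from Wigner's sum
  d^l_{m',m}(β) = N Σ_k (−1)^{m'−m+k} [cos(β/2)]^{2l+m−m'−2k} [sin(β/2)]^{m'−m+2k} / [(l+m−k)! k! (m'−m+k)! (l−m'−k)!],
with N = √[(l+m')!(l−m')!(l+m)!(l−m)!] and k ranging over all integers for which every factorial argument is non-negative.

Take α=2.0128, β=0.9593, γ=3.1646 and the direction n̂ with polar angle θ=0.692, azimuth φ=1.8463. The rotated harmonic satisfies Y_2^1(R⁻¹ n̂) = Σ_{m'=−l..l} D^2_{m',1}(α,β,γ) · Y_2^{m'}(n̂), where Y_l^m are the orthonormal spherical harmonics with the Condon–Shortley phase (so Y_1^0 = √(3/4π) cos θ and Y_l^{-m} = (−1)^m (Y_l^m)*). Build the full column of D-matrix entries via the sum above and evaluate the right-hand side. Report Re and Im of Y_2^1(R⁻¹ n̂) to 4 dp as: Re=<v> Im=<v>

Re=-0.2008 Im=-0.0736

Need the full column D^2_{m',1} for m'=−2..2 at α=2.0128, β=0.9593, γ=3.1646.
cos(β/2)=0.887156, sin(β/2)=0.461469
d^2_{-2,1}: single k=3 term ⇒ +0.174364;  D = +0.113629+0.132254i
d^2_{-1,1}: k∈[2..3] ⇒ +0.502813 -0.045349 = +0.457464;  D = +0.186116-0.417892i
d^2_{0,1}: k∈[1..2] ⇒ +0.789257 -0.213551 = +0.575706;  D = -0.575553+0.013244i
d^2_{1,1}: k∈[0..1] ⇒ +0.619442 -0.502813 = +0.116630;  D = +0.052301+0.104246i
d^2_{2,1}: single k=0 term ⇒ -0.644426;  D = -0.397031+0.507594i
Y_2^{m'}(θ=0.692,φ=1.8463) and Σ D·Y over m':
  (+0.1136+0.1323i)·(-0.1340+0.0823i)  (+0.1861-0.4179i)·(-0.1033-0.3652i)  (-0.5756+0.0132i)·(+0.2456+0.0000i)  (+0.0523+0.1042i)·(+0.1033-0.3652i)  (-0.3970+0.5076i)·(-0.1340-0.0823i)
Y_2^1(R⁻¹ n̂) = -0.200824-0.073605i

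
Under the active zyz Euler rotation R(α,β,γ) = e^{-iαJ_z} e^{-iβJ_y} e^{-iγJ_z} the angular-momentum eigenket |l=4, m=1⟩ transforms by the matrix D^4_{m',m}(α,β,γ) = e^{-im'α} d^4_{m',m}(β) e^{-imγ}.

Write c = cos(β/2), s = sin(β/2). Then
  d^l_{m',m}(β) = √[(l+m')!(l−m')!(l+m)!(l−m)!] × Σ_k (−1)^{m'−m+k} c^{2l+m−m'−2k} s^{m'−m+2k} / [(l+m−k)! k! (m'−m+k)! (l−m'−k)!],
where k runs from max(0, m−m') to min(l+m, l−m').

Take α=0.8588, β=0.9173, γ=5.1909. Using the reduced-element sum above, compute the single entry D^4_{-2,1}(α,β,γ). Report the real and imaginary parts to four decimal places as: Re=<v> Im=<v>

Split into d^4_{-2,1}(β=0.9173) × two z-phases.
Half-angle: c=0.896651, s=0.442738. N=√(2·720·120·6)=1018.233765
k: max(0,(1)−(-2))=3 … min(4+(1),4−(-2))=5
  k=3: (−1)^0·1018.2338/(72)·0.8967^5·0.4427^3 = +0.711333
  k=4: (−1)^1·1018.2338/(48)·0.8967^3·0.4427^5 = -0.260142
  k=5: (−1)^2·1018.2338/(240)·0.8967^1·0.4427^7 = +0.012685
d^4_{-2,1}(0.9173) = +0.711333 -0.260142 +0.012685 = +0.463875
D = (-0.146277+0.989244i)·(+0.463875)·(+0.460458+0.887682i) = -0.438588+0.151065i

Re=-0.4386 Im=0.1511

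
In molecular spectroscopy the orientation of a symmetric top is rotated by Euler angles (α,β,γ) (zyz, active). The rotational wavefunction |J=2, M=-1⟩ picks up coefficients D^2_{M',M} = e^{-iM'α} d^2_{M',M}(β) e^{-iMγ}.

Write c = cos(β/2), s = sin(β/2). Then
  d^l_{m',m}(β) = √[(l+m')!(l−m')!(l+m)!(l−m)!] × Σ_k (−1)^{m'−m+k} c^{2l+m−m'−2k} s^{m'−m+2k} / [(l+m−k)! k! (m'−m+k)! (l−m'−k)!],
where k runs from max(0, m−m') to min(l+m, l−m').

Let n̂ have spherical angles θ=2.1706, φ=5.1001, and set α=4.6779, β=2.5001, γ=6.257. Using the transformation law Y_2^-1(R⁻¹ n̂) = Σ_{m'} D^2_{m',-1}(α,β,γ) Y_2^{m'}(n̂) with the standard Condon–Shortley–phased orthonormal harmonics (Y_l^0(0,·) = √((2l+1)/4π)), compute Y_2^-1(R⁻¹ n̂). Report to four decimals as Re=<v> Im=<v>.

Re=-0.1913 Im=-0.2310

Need the full column D^2_{m',-1} for m'=−2..2 at α=4.6779, β=2.5001, γ=6.257.
cos(β/2)=0.315275, sin(β/2)=0.949000
d^2_{-2,-1}: single k=1 term ⇒ +0.059479;  D = -0.059210+0.005652i
d^2_{-1,-1}: k∈[0..1] ⇒ +0.009880 -0.268555 = -0.258675;  D = +0.015685+0.258199i
d^2_{0,-1}: k∈[0..1] ⇒ -0.072847 +0.660031 = +0.587184;  D = +0.586983-0.015374i
d^2_{1,-1}: k∈[0..1] ⇒ +0.268555 -0.811083 = -0.542529;  D = +0.004505-0.542510i
d^2_{2,-1}: single k=0 term ⇒ -0.538913;  D = +0.538420+0.023054i
Y_2^{m'}(θ=2.1706,φ=5.1001) and Σ D·Y over m':
  (-0.0592+0.0057i)·(-0.1880+0.1842i)  (+0.0157+0.2582i)·(-0.1361-0.3332i)  (+0.5870-0.0154i)·(-0.0139+0.0000i)  (+0.0045-0.5425i)·(+0.1361-0.3332i)  (+0.5384+0.0231i)·(-0.1880-0.1842i)
Y_2^-1(R⁻¹ n̂) = -0.191292-0.230988i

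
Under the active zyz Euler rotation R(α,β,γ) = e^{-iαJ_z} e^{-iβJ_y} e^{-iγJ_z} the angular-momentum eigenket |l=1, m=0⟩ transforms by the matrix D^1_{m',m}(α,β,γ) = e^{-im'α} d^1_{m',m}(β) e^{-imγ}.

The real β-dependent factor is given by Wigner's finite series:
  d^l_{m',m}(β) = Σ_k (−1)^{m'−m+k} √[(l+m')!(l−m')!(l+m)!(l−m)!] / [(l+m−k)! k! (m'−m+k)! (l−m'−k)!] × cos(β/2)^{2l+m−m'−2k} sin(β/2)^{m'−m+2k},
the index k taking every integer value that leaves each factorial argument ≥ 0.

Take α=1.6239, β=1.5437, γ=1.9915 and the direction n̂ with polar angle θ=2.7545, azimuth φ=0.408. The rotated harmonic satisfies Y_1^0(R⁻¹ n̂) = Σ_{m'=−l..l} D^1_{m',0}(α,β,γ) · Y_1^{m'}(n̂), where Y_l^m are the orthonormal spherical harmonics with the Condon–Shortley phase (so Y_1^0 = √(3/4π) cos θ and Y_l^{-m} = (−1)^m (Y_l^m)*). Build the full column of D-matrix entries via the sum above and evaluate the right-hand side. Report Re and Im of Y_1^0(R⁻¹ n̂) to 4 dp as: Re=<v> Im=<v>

Re=0.0518 Im=0.0000

Need the full column D^1_{m',0} for m'=−1..1 at α=1.6239, β=1.5437, γ=1.9915.
cos(β/2)=0.716622, sin(β/2)=0.697462
d^1_{-1,0}: single k=1 term ⇒ +0.706847;  D = -0.037519+0.705851i
d^1_{0,0}: k∈[0..1] ⇒ +0.513547 -0.486453 = +0.027093;  D = +0.027093+0.000000i
d^1_{1,0}: single k=0 term ⇒ -0.706847;  D = +0.037519+0.705851i
Y_1^{m'}(θ=2.7545,φ=0.408) and Σ D·Y over m':
  (-0.0375+0.7059i)·(+0.1197-0.0517i)  (+0.0271+0.0000i)·(-0.4525+0.0000i)  (+0.0375+0.7059i)·(-0.1197-0.0517i)
Y_1^0(R⁻¹ n̂) = +0.051812+0.000000i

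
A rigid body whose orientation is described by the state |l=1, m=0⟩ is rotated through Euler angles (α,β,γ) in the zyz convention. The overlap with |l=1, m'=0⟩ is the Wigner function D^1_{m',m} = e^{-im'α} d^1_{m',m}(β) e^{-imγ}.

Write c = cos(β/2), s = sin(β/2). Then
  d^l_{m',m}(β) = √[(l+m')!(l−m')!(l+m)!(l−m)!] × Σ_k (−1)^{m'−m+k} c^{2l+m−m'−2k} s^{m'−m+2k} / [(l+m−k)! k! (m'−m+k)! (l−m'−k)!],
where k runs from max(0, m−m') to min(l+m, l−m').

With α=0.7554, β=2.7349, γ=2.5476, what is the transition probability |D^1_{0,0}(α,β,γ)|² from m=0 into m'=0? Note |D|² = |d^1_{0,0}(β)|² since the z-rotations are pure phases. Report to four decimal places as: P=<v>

P=0.8435

D^1_{0,0}(0.7554,2.7349,2.5476) = e^{-i·0·0.7554}·d^1_{0,0}(2.7349)·e^{-i·0·2.5476}. Compute d first:
Half-angle: c=0.201948, s=0.979396. N=√(1·1·1·1)=1.000000
k∈{0,1} keeps every argument non-negative
  k=0: (−1)^0·1.0000/(1)·0.2019^2·0.9794^0 = +0.040783
  k=1: (−1)^1·1.0000/(1)·0.2019^0·0.9794^2 = -0.959217
d^1_{0,0}(2.7349) = +0.040783 -0.959217 = -0.918434
|D^1_{0,0}|² = |d^1_{0,0}(β)|² = (-0.918434)² = 0.843521 (the z-rotation phases have unit modulus)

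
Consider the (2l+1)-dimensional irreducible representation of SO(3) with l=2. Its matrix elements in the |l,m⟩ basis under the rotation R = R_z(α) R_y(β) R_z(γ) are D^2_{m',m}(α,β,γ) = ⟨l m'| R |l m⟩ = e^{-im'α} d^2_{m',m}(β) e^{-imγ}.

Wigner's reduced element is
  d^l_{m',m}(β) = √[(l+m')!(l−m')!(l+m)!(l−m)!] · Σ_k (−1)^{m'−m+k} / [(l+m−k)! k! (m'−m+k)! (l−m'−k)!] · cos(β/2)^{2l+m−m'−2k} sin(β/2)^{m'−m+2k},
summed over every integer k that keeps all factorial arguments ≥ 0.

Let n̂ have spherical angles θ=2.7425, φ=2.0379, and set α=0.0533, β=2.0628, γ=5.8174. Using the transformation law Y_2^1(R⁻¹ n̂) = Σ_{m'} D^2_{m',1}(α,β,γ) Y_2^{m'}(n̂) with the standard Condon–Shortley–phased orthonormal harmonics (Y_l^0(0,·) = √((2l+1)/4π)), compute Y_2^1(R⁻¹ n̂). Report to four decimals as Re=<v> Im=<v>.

Re=-0.1452 Im=-0.1645

Need the full column D^2_{m',1} for m'=−2..2 at α=0.0533, β=2.0628, γ=5.8174.
cos(β/2)=0.513618, sin(β/2)=0.858019
d^2_{-2,1}: single k=3 term ⇒ +0.648875;  D = +0.545452+0.351456i
d^2_{-1,1}: k∈[2..3] ⇒ +0.582634 -0.541985 = +0.040649;  D = +0.035294+0.020165i
d^2_{0,1}: k∈[1..2] ⇒ +0.284770 -0.794706 = -0.509937;  D = -0.455613-0.229025i
d^2_{1,1}: k∈[0..1] ⇒ +0.069592 -0.582634 = -0.513041;  D = -0.470011-0.205672i
d^2_{2,1}: single k=0 term ⇒ -0.232513;  D = -0.217675-0.081731i
Y_2^{m'}(θ=2.7425,φ=2.0379) and Σ D·Y over m':
  (+0.5455+0.3515i)·(-0.0347+0.0469i)  (+0.0353+0.0202i)·(+0.1246+0.2470i)  (-0.4556-0.2290i)·(+0.4879+0.0000i)  (-0.4700-0.2057i)·(-0.1246+0.2470i)  (-0.2177-0.0817i)·(-0.0347-0.0469i)
Y_2^1(R⁻¹ n̂) = -0.145227-0.164540i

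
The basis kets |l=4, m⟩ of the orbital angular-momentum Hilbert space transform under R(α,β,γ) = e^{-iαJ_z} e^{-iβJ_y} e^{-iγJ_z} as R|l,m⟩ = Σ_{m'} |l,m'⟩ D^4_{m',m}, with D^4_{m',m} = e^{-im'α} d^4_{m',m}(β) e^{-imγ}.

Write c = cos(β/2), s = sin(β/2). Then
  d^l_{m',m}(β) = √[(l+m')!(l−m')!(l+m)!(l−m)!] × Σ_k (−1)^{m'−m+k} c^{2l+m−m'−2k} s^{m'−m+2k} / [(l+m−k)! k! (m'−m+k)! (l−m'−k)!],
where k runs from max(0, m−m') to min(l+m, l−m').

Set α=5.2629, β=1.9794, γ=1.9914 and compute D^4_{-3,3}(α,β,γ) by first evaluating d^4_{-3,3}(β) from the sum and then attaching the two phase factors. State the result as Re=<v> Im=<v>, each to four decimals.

First d^4_{-3,3}(β=1.9794), then the phase factors e^{-i(-3)α} and e^{-i(3)γ}:
With c≡cos(β/2)=0.548941 and s≡sin(β/2)=0.835861, N=[1·5040·5040·1]^{1/2}=5040.000000
Admissible k: 6..7 (factorial args all ≥0)
  k=6: (−1)^0·5040.0000/(720)·0.5489^2·0.8359^6 = +0.719373
  k=7: (−1)^1·5040.0000/(5040)·0.5489^0·0.8359^8 = -0.238272
d^4_{-3,3}(1.9794) = +0.719373 -0.238272 = +0.481101
D = (-0.996743-0.080649i)·(+0.481101)·(+0.952643+0.304092i) = -0.445025-0.182785i

Re=-0.4450 Im=-0.1828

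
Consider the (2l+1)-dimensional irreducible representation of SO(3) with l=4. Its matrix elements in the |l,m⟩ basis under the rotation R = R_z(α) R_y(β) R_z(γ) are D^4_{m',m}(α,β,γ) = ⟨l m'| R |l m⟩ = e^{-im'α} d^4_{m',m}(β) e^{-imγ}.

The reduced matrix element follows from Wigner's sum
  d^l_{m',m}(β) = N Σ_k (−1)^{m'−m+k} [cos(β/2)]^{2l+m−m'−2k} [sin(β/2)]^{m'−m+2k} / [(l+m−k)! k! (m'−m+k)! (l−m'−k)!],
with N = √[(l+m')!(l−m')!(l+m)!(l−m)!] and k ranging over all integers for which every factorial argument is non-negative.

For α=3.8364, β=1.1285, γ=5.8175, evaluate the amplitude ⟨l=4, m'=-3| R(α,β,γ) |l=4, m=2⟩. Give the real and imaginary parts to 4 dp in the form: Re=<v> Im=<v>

Re=0.2546 Im=-0.0322

First d^4_{-3,2}(β=1.1285), then the phase factors e^{-i(-3)α} and e^{-i(2)γ}:
With c≡cos(β/2)=0.844990 and s≡sin(β/2)=0.534782, N=[1·5040·720·2]^{1/2}=2693.993318
k: max(0,(2)−(-3))=5 … min(4+(2),4−(-3))=6
  k=5: (−1)^0·2693.9933/(240)·0.8450^3·0.5348^5 = +0.296227
  k=6: (−1)^1·2693.9933/(720)·0.8450^1·0.5348^7 = -0.039551
d^4_{-3,2}(1.1285) = +0.296227 -0.039551 = +0.256676
D = (+0.491338-0.870969i)·(+0.256676)·(+0.596735+0.802439i) = +0.254648-0.032205i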